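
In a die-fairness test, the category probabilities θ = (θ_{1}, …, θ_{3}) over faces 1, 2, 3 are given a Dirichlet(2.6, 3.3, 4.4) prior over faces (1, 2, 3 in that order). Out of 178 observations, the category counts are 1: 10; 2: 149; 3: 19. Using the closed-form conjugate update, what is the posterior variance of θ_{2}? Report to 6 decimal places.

0.000817

The Dirichlet prior is conjugate to the Multinomial likelihood: each posterior αⱼ = prior αⱼ + observed count nⱼ.
Posterior concentration: (12.6, 152.3, 23.4), total = 188.3.
Var[θ_j] = α_j(Σα−α_j)/((Σα)²(Σα+1)) = 152.3·36.0/(188.3²·189.3) = 0.000817.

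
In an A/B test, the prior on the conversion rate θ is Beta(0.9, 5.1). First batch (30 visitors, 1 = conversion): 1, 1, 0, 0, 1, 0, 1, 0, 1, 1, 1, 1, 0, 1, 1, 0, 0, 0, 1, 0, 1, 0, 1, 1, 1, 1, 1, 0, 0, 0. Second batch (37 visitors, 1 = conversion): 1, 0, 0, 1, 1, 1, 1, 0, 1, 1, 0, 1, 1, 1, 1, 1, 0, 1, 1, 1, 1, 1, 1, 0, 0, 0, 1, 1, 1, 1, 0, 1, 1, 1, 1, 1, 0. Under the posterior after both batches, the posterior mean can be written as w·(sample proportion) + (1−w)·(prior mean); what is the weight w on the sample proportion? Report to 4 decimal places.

0.9178

The Beta prior is conjugate to a Binomial/Bernoulli likelihood; the update adds successes to α and failures to β.
Total number of visitors: n = 30 + 37 = 67.
Posterior mean = (α₀+k)/(α₀+β₀+n) = [n/(α₀+β₀+n)]·(k/n) + [(α₀+β₀)/(α₀+β₀+n)]·α₀/(α₀+β₀), so only n and the prior enter the weight.
The weight on the data is w = n/(α₀+β₀+n) = 67/(0.9+5.1+67) = 67/73.0 = 0.9178.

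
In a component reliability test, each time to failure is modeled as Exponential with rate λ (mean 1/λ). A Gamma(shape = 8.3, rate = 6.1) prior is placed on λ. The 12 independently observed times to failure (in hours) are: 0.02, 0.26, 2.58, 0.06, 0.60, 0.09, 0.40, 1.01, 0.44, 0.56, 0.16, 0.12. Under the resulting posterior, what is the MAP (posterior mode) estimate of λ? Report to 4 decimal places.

1.5565

With a Gamma(shape α, rate β) prior on the exponential rate λ, the posterior after n observations with total T = Σxᵢ is Gamma(α+n, β+T).
Sum of observations T = 6.30 hours; n = 12.
Posterior: Gamma(8.3+12, 6.1+6.30) = Gamma(20.3, 12.40).
Mode = (α−1)/β = 1.5565.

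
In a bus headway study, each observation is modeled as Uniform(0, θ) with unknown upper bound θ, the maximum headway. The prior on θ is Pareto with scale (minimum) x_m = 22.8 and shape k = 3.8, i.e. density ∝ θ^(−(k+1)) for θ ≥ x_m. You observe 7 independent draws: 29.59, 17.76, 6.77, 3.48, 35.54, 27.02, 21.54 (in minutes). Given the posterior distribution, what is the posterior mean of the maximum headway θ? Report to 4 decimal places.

39.1665

A Pareto(scale x_m, shape k) prior on the upper bound θ of Uniform(0, θ) is conjugate: posterior is Pareto(max(x_m, max xᵢ), k + n).
Sample maximum = 35.54; prior scale x_m = 22.8 → posterior scale = max = 35.54.
Posterior shape = 3.8 + 7 = 10.8.
E[θ|data] = k·x_m/(k−1) = 10.8·35.54/9.8 = 39.1665.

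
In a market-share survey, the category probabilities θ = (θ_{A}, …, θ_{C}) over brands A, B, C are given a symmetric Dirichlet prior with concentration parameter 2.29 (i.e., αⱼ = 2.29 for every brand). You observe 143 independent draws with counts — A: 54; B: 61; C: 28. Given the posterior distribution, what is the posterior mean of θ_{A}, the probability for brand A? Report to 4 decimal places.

The Dirichlet prior is conjugate to the Multinomial likelihood: each posterior αⱼ = prior αⱼ + observed count nⱼ.
Posterior concentration: (56.29, 63.29, 30.29), total = 149.87.
E[θ_{A}|data] = α_{A}/Σα = 56.29/149.87 = 0.3756.

0.3756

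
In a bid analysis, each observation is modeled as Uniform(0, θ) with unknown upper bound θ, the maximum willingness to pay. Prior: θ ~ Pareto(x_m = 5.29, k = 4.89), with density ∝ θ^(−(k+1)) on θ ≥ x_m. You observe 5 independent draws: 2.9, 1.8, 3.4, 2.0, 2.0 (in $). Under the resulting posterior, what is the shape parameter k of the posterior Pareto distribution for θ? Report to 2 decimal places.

9.89

A Pareto(scale x_m, shape k) prior on the upper bound θ of Uniform(0, θ) is conjugate: posterior is Pareto(max(x_m, max xᵢ), k + n).
Sample maximum = 3.4; prior scale x_m = 5.29 → posterior scale = max = 5.29.
Posterior shape = 4.89 + 5 = 9.89.
Posterior shape k = 9.89.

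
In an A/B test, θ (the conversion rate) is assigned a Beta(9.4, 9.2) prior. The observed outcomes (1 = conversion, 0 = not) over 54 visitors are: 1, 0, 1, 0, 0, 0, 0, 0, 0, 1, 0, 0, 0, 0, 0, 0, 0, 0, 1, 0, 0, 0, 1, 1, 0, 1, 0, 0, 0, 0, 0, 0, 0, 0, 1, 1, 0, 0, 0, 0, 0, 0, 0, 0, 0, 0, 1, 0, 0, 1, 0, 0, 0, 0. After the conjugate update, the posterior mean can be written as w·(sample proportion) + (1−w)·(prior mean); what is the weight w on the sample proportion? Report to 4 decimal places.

The Beta prior is conjugate to a Binomial/Bernoulli likelihood; the update adds successes to α and failures to β.
Posterior mean = (α₀+k)/(α₀+β₀+n) = [n/(α₀+β₀+n)]·(k/n) + [(α₀+β₀)/(α₀+β₀+n)]·α₀/(α₀+β₀), so only n and the prior enter the weight.
The weight on the data is w = n/(α₀+β₀+n) = 54/(9.4+9.2+54) = 54/72.6 = 0.7438.

0.7438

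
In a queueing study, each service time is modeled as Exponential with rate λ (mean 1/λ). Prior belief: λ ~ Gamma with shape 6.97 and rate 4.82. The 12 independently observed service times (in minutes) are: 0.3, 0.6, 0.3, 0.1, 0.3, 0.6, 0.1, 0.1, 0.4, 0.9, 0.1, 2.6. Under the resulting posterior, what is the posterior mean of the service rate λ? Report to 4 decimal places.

With a Gamma(shape α, rate β) prior on the exponential rate λ, the posterior after n observations with total T = Σxᵢ is Gamma(α+n, β+T).
Sum of observations T = 6.4 minutes; n = 12.
Posterior: Gamma(6.97+12, 4.82+6.4) = Gamma(18.97, 11.22).
Posterior mean of λ = α/β = 18.97/11.22 = 1.6907.

1.6907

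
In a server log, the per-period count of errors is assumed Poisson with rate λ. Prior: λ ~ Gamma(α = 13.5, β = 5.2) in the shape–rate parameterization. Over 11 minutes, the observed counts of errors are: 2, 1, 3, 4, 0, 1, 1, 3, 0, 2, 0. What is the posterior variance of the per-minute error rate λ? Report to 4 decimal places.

With a Gamma(shape α, rate β) prior, the Poisson likelihood is conjugate: the posterior is Gamma(α + ΣXᵢ, β + n).
Sum of counts S = 17 over n = 11 minutes.
Posterior: Gamma(α+S, β+n) = Gamma(13.5+17, 5.2+11) = Gamma(30.5, 16.2).
Var = α/β² = 30.5/16.2² = 0.1162.

0.1162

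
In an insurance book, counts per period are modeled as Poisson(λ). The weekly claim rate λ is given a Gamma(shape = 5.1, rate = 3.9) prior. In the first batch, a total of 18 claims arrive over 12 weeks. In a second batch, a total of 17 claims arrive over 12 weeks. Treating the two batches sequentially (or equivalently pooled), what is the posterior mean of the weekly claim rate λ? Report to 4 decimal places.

1.4373

With a Gamma(shape α, rate β) prior, the Poisson likelihood is conjugate: the posterior is Gamma(α + ΣXᵢ, β + n).
After batch 1: Gamma(α+S, β+n) = Gamma(5.1+18, 3.9+12) = Gamma(23.1, 15.9).
After batch 2: Gamma(α+S, β+n) = Gamma(23.1+17, 15.9+12) = Gamma(40.1, 27.9).
Posterior mean = α/β = 40.1/27.9 = 1.4373.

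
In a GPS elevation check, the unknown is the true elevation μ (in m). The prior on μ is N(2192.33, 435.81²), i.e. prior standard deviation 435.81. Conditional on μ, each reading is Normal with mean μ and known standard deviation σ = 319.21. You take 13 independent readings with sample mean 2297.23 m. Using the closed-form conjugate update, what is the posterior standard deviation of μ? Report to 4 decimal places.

86.7608

For Normal data with known variance σ², a Normal(μ₀, σ₀²) prior on μ is conjugate. Posterior precision = 1/σ₀² + n/σ²; posterior mean is the precision-weighted average of μ₀ and x̄.
σ₀² = 435.81² = 189930.3561, σ² = 319.21² = 101895.0241; σ² + n·σ₀² = 101895.0241 + 13·189930.3561 = 2570989.6534.
Posterior precision = 1/σ₀² + n/σ² = 1/189930.3561 + 13/101895.0241 = (σ² + n·σ₀²)/(σ₀²σ²) = 2570989.6534/(189930.3561·101895.0241); posterior variance σₙ² = σ₀²σ²/(σ² + n·σ₀²) = 189930.3561·101895.0241/2570989.6534 = 7527.435276.
Posterior SD = √σₙ² = √(189930.3561·101895.0241/2570989.6534) = 86.7608.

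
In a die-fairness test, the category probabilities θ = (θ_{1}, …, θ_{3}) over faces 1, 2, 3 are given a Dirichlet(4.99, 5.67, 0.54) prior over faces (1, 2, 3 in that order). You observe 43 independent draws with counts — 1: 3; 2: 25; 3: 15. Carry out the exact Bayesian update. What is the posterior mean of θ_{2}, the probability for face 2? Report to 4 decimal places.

The Dirichlet prior is conjugate to the Multinomial likelihood: each posterior αⱼ = prior αⱼ + observed count nⱼ.
Posterior concentration: (7.99, 30.67, 15.54), total = 54.20.
E[θ_{2}|data] = α_{2}/Σα = 30.67/54.20 = 0.5659.

0.5659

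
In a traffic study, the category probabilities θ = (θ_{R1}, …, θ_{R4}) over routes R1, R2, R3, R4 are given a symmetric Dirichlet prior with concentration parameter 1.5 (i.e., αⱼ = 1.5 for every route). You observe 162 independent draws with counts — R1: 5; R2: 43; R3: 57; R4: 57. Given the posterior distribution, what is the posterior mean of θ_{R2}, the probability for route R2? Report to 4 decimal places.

0.2649

The Dirichlet prior is conjugate to the Multinomial likelihood: each posterior αⱼ = prior αⱼ + observed count nⱼ.
Posterior concentration: (6.5, 44.5, 58.5, 58.5), total = 168.0.
E[θ_{R2}|data] = α_{R2}/Σα = 44.5/168.0 = 0.2649.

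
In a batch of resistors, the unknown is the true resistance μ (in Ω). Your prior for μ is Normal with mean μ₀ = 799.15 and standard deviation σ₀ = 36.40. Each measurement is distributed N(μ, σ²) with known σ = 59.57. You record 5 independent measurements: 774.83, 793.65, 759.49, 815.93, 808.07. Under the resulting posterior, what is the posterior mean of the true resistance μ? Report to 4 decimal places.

793.4482

For Normal data with known variance σ², a Normal(μ₀, σ₀²) prior on μ is conjugate. Posterior precision = 1/σ₀² + n/σ²; posterior mean is the precision-weighted average of μ₀ and x̄.
Σxᵢ = 774.83 + 793.65 + 759.49 + 815.93 + 808.07 = 3951.97, so n·x̄ = 3951.97.
σ₀² = 36.40² = 1324.96, σ² = 59.57² = 3548.5849; σ² + n·σ₀² = 3548.5849 + 5·1324.96 = 10173.3849.
Posterior mean = (μ₀/σ₀² + n·x̄/σ²)/(1/σ₀² + n/σ²) = (σ²·μ₀ + σ₀²·n·x̄)/(σ² + n·σ₀²) = (3548.5849·799.15 + 1324.96·3951.97)/10173.3849 = 8072053.794035/10173.3849 = 793.4482.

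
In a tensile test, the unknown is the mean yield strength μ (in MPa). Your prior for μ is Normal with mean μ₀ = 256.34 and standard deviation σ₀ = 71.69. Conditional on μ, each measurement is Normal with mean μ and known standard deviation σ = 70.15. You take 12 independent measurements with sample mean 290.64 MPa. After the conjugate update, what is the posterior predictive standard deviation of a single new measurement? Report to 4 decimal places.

72.8066

For Normal data with known variance σ², a Normal(μ₀, σ₀²) prior on μ is conjugate. Posterior precision = 1/σ₀² + n/σ²; posterior mean is the precision-weighted average of μ₀ and x̄.
σ₀² = 71.69² = 5139.4561, σ² = 70.15² = 4921.0225; σ² + n·σ₀² = 4921.0225 + 12·5139.4561 = 66594.4957.
Posterior precision = 1/σ₀² + n/σ² = 1/5139.4561 + 12/4921.0225 = (σ² + n·σ₀²)/(σ₀²σ²) = 66594.4957/(5139.4561·4921.0225); posterior variance σₙ² = σ₀²σ²/(σ² + n·σ₀²) = 5139.4561·4921.0225/66594.4957 = 379.781825.
Predictive variance for one new observation = σₙ² + σ² = 5139.4561·4921.0225/66594.4957 + 4921.0225 = σ²·(σ₀² + 66594.4957)/66594.4957 = 4921.0225·71733.9518/66594.4957 = 5300.804325; SD = √(4921.0225·71733.9518/66594.4957) = 72.8066.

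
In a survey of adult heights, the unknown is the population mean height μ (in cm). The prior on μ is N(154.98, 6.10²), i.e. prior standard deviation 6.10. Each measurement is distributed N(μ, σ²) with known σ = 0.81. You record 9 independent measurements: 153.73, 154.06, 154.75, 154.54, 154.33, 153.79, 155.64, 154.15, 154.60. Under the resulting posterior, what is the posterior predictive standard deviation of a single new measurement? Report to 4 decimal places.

For Normal data with known variance σ², a Normal(μ₀, σ₀²) prior on μ is conjugate. Posterior precision = 1/σ₀² + n/σ²; posterior mean is the precision-weighted average of μ₀ and x̄.
σ₀² = 6.10² = 37.21, σ² = 0.81² = 0.6561; σ² + n·σ₀² = 0.6561 + 9·37.21 = 335.5461.
Posterior precision = 1/σ₀² + n/σ² = 1/37.21 + 9/0.6561 = (σ² + n·σ₀²)/(σ₀²σ²) = 335.5461/(37.21·0.6561); posterior variance σₙ² = σ₀²σ²/(σ² + n·σ₀²) = 37.21·0.6561/335.5461 = 0.072757.
Predictive variance for one new observation = σₙ² + σ² = 37.21·0.6561/335.5461 + 0.6561 = σ²·(σ₀² + 335.5461)/335.5461 = 0.6561·372.7561/335.5461 = 0.728857; SD = √(0.6561·372.7561/335.5461) = 0.8537.

0.8537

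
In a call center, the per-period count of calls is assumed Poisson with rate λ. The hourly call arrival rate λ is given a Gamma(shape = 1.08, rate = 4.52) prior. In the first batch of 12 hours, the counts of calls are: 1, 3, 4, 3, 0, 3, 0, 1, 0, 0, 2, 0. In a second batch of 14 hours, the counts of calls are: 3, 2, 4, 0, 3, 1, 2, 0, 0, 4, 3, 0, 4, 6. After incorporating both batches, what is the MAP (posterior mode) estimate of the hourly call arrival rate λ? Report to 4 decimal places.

1.6081

With a Gamma(shape α, rate β) prior, the Poisson likelihood is conjugate: the posterior is Gamma(α + ΣXᵢ, β + n).
Batch 1: sum of counts S = 17 over n = 12 hours.
After batch 1: Gamma(α+S, β+n) = Gamma(1.08+17, 4.52+12) = Gamma(18.08, 16.52).
Batch 2: sum of counts S = 32 over n = 14 hours.
After batch 2: Gamma(α+S, β+n) = Gamma(18.08+32, 16.52+14) = Gamma(50.08, 30.52).
Mode of Gamma(α,β) for α≥1 is (α−1)/β = 49.08/30.52 = 1.6081.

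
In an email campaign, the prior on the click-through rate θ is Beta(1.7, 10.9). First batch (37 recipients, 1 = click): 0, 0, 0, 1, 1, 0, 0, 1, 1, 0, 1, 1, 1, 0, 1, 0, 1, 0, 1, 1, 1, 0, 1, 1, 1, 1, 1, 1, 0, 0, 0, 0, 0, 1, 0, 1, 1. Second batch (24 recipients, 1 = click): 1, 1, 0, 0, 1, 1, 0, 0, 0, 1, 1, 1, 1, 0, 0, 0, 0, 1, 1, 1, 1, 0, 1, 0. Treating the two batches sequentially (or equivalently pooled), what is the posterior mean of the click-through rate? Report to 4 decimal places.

0.4851

The Beta prior is conjugate to a Binomial/Bernoulli likelihood; the update adds successes to α and failures to β.
After batch 1: Beta(1.7+21, 10.9+16) = Beta(22.7, 26.9).
After batch 2: Beta(22.7+13, 26.9+11) = Beta(35.7, 37.9).
Posterior mean = α/(α+β) = 35.7/73.6 = 0.4851.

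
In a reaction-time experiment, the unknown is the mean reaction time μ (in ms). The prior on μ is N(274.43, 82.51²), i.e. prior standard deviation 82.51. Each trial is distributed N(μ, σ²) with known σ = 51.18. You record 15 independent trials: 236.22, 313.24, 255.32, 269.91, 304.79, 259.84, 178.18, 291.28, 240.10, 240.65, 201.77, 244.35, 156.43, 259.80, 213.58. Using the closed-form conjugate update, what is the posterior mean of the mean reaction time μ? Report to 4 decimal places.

245.1159

For Normal data with known variance σ², a Normal(μ₀, σ₀²) prior on μ is conjugate. Posterior precision = 1/σ₀² + n/σ²; posterior mean is the precision-weighted average of μ₀ and x̄.
Σxᵢ = 236.22 + 313.24 + 255.32 + 269.91 + 304.79 + 259.84 + 178.18 + 291.28 + 240.10 + 240.65 + 201.77 + 244.35 + 156.43 + 259.80 + 213.58 = 3665.46, so n·x̄ = 3665.46.
σ₀² = 82.51² = 6807.9001, σ² = 51.18² = 2619.3924; σ² + n·σ₀² = 2619.3924 + 15·6807.9001 = 104737.8939.
Posterior mean = (μ₀/σ₀² + n·x̄/σ²)/(1/σ₀² + n/σ²) = (σ²·μ₀ + σ₀²·n·x̄)/(σ² + n·σ₀²) = (2619.3924·274.43 + 6807.9001·3665.46)/104737.8939 = 25672925.356878/104737.8939 = 245.1159.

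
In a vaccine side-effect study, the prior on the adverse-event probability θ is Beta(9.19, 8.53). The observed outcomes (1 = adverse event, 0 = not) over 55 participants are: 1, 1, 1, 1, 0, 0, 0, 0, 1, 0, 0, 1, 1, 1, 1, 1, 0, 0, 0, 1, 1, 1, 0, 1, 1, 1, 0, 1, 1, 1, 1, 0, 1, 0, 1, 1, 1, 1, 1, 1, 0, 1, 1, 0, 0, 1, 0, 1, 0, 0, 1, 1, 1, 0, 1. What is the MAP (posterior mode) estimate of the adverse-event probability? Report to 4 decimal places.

0.6107

The Beta prior is conjugate to a Binomial/Bernoulli likelihood; the update adds successes to α and failures to β.
Posterior: Beta(α+k, β+n−k) = Beta(9.19+35, 8.53+20) = Beta(44.19, 28.53).
Mode of Beta(a,b) for a,b>1 is (a−1)/(a+b−2) = 43.19/70.72 = 0.6107.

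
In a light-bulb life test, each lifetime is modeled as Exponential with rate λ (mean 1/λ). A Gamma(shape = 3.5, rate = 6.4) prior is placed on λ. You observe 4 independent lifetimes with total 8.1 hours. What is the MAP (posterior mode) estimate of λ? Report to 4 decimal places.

With a Gamma(shape α, rate β) prior on the exponential rate λ, the posterior after n observations with total T = Σxᵢ is Gamma(α+n, β+T).
Posterior: Gamma(3.5+4, 6.4+8.1) = Gamma(7.5, 14.5).
Mode = (α−1)/β = 0.4483.

0.4483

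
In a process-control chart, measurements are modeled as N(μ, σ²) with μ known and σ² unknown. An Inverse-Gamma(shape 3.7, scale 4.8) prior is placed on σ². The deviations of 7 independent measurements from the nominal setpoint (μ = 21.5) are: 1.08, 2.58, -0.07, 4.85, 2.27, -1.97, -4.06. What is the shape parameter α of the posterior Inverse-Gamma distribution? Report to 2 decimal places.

7.20

With known mean μ and an Inverse-Gamma(α, β) prior on σ², the Normal likelihood is conjugate: posterior is Inv-Gamma(α + n/2, β + Σ(xᵢ−μ)²/2).
Σ(xᵢ−μ)² = (1.08)² + (2.58)² + (-0.07)² + (4.85)² + (2.27)² + (-1.97)² + (-4.06)² = 56.8676.
Posterior: Inv-Gamma(3.7 + 7/2, 4.8 + 56.8676/2) = Inv-Gamma(7.20, 33.23380).
Posterior α = 7.20.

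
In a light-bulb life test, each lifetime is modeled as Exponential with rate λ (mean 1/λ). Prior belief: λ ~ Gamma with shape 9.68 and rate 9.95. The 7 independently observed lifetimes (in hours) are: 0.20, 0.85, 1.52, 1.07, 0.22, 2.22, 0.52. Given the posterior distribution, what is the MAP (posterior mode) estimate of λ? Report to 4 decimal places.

With a Gamma(shape α, rate β) prior on the exponential rate λ, the posterior after n observations with total T = Σxᵢ is Gamma(α+n, β+T).
Sum of observations T = 6.60 hours; n = 7.
Posterior: Gamma(9.68+7, 9.95+6.60) = Gamma(16.68, 16.55).
Mode = (α−1)/β = 0.9474.

0.9474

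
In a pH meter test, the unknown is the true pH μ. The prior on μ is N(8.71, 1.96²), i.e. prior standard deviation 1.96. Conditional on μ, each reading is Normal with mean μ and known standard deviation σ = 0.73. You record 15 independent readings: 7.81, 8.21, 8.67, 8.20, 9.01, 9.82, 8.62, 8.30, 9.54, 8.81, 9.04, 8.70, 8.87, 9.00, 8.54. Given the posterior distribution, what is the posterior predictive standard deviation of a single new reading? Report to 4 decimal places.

For Normal data with known variance σ², a Normal(μ₀, σ₀²) prior on μ is conjugate. Posterior precision = 1/σ₀² + n/σ²; posterior mean is the precision-weighted average of μ₀ and x̄.
σ₀² = 1.96² = 3.8416, σ² = 0.73² = 0.5329; σ² + n·σ₀² = 0.5329 + 15·3.8416 = 58.1569.
Posterior precision = 1/σ₀² + n/σ² = 1/3.8416 + 15/0.5329 = (σ² + n·σ₀²)/(σ₀²σ²) = 58.1569/(3.8416·0.5329); posterior variance σₙ² = σ₀²σ²/(σ² + n·σ₀²) = 3.8416·0.5329/58.1569 = 0.035201.
Predictive variance for one new observation = σₙ² + σ² = 3.8416·0.5329/58.1569 + 0.5329 = σ²·(σ₀² + 58.1569)/58.1569 = 0.5329·61.9985/58.1569 = 0.568101; SD = √(0.5329·61.9985/58.1569) = 0.7537.

0.7537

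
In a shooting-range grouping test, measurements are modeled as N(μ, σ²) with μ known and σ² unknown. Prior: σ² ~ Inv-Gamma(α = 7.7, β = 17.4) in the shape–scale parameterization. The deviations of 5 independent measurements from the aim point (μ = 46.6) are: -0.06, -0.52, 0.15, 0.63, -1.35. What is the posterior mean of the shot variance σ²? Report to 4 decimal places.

With known mean μ and an Inverse-Gamma(α, β) prior on σ², the Normal likelihood is conjugate: posterior is Inv-Gamma(α + n/2, β + Σ(xᵢ−μ)²/2).
Σ(xᵢ−μ)² = (-0.06)² + (-0.52)² + (0.15)² + (0.63)² + (-1.35)² = 2.5159.
Posterior: Inv-Gamma(7.7 + 5/2, 17.4 + 2.5159/2) = Inv-Gamma(10.20, 18.65795).
E[σ²|data] = β/(α−1) = 18.65795/9.20 = 2.0280.

2.0280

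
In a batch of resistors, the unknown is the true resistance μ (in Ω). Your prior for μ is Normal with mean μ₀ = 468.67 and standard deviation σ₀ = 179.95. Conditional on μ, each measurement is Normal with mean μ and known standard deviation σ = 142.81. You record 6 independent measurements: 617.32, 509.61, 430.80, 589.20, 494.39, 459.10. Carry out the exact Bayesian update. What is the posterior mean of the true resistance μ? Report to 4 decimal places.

512.1705

For Normal data with known variance σ², a Normal(μ₀, σ₀²) prior on μ is conjugate. Posterior precision = 1/σ₀² + n/σ²; posterior mean is the precision-weighted average of μ₀ and x̄.
Σxᵢ = 617.32 + 509.61 + 430.80 + 589.20 + 494.39 + 459.10 = 3100.42, so n·x̄ = 3100.42.
σ₀² = 179.95² = 32382.0025, σ² = 142.81² = 20394.6961; σ² + n·σ₀² = 20394.6961 + 6·32382.0025 = 214686.7111.
Posterior mean = (μ₀/σ₀² + n·x̄/σ²)/(1/σ₀² + n/σ²) = (σ²·μ₀ + σ₀²·n·x̄)/(σ² + n·σ₀²) = (20394.6961·468.67 + 32382.0025·3100.42)/214686.7111 = 109956190.412237/214686.7111 = 512.1705.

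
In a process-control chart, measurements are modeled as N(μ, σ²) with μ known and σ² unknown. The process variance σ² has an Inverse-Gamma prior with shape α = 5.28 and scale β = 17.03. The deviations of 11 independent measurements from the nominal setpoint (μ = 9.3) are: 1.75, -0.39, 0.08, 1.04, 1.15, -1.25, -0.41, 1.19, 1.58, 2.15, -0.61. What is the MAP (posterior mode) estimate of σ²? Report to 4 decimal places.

With known mean μ and an Inverse-Gamma(α, β) prior on σ², the Normal likelihood is conjugate: posterior is Inv-Gamma(α + n/2, β + Σ(xᵢ−μ)²/2).
Σ(xᵢ−μ)² = (1.75)² + (-0.39)² + (0.08)² + (1.04)² + (1.15)² + (-1.25)² + (-0.41)² + (1.19)² + (1.58)² + (2.15)² + (-0.61)² = 16.2628.
Posterior: Inv-Gamma(5.28 + 11/2, 17.03 + 16.2628/2) = Inv-Gamma(10.78, 25.16140).
Mode = β/(α+1) = 25.16140/11.78 = 2.1359.

2.1359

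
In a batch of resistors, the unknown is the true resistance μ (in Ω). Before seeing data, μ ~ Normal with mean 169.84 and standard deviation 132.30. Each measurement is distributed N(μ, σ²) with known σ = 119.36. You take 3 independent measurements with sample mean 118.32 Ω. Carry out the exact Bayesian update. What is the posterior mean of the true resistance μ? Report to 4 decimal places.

For Normal data with known variance σ², a Normal(μ₀, σ₀²) prior on μ is conjugate. Posterior precision = 1/σ₀² + n/σ²; posterior mean is the precision-weighted average of μ₀ and x̄.
n·x̄ = 3·118.32 = 354.96.
σ₀² = 132.30² = 17503.29, σ² = 119.36² = 14246.8096; σ² + n·σ₀² = 14246.8096 + 3·17503.29 = 66756.6796.
Posterior mean = (μ₀/σ₀² + n·x̄/σ²)/(1/σ₀² + n/σ²) = (σ²·μ₀ + σ₀²·n·x̄)/(σ² + n·σ₀²) = (14246.8096·169.84 + 17503.29·354.96)/66756.6796 = 8632645.960864/66756.6796 = 129.3151.

129.3151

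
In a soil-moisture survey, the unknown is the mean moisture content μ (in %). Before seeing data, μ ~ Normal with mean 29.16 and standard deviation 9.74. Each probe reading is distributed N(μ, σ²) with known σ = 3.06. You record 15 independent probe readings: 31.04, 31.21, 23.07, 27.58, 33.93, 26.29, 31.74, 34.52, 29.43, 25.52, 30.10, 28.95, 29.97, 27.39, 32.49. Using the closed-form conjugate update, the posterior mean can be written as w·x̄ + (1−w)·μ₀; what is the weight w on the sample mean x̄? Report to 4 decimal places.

For Normal data with known variance σ², a Normal(μ₀, σ₀²) prior on μ is conjugate. Posterior precision = 1/σ₀² + n/σ²; posterior mean is the precision-weighted average of μ₀ and x̄.
σ₀² = 9.74² = 94.8676, σ² = 3.06² = 9.3636. Prior precision 1/σ₀² = 1/94.8676; data precision n/σ² = 15/9.3636.
w = (n/σ²)/(1/σ₀² + n/σ²) = n·σ₀²/(σ² + n·σ₀²) = 15·94.8676/(9.3636 + 15·94.8676) = 1423.014/1432.3776 = 0.9935.

0.9935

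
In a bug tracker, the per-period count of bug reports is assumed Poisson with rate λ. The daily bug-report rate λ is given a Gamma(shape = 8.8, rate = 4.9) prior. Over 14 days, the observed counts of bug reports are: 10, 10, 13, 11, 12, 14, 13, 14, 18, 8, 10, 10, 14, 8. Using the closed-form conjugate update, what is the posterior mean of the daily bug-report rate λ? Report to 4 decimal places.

9.1958

With a Gamma(shape α, rate β) prior, the Poisson likelihood is conjugate: the posterior is Gamma(α + ΣXᵢ, β + n).
Sum of counts S = 165 over n = 14 days.
Posterior: Gamma(α+S, β+n) = Gamma(8.8+165, 4.9+14) = Gamma(173.8, 18.9).
Posterior mean = α/β = 173.8/18.9 = 9.1958.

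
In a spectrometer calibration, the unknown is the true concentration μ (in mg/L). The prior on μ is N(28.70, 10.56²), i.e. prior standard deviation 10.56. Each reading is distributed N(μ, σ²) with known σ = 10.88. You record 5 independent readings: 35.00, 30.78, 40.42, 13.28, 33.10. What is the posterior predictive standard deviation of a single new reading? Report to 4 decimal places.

11.7432

For Normal data with known variance σ², a Normal(μ₀, σ₀²) prior on μ is conjugate. Posterior precision = 1/σ₀² + n/σ²; posterior mean is the precision-weighted average of μ₀ and x̄.
σ₀² = 10.56² = 111.5136, σ² = 10.88² = 118.3744; σ² + n·σ₀² = 118.3744 + 5·111.5136 = 675.9424.
Posterior precision = 1/σ₀² + n/σ² = 1/111.5136 + 5/118.3744 = (σ² + n·σ₀²)/(σ₀²σ²) = 675.9424/(111.5136·118.3744); posterior variance σₙ² = σ₀²σ²/(σ² + n·σ₀²) = 111.5136·118.3744/675.9424 = 19.528817.
Predictive variance for one new observation = σₙ² + σ² = 111.5136·118.3744/675.9424 + 118.3744 = σ²·(σ₀² + 675.9424)/675.9424 = 118.3744·787.456/675.9424 = 137.903217; SD = √(118.3744·787.456/675.9424) = 11.7432.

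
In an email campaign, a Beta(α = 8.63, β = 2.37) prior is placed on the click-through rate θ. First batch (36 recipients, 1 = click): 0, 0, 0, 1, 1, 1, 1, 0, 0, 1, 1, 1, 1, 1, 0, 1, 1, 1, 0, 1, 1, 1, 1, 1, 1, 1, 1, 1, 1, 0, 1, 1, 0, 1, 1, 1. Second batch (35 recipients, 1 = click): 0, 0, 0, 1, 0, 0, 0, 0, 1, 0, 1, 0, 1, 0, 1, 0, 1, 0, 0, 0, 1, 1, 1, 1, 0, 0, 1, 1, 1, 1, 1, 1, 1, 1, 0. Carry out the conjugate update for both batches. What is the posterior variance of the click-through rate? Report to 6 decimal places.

The Beta prior is conjugate to a Binomial/Bernoulli likelihood; the update adds successes to α and failures to β.
After batch 1: Beta(8.63+27, 2.37+9) = Beta(35.63, 11.37).
After batch 2: Beta(35.63+18, 11.37+17) = Beta(53.63, 28.37).
Var = αβ/((α+β)²(α+β+1)) = 53.63·28.37/(82.00²·83.00) = 0.002726.

0.002726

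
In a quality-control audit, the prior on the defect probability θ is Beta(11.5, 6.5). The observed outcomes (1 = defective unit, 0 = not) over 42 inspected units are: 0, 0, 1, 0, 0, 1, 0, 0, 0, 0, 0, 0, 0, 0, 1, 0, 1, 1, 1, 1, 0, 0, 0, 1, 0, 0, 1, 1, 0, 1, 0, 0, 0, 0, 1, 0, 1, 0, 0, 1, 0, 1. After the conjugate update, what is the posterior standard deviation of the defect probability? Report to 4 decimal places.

The Beta prior is conjugate to a Binomial/Bernoulli likelihood; the update adds successes to α and failures to β.
Posterior: Beta(α+k, β+n−k) = Beta(11.5+15, 6.5+27) = Beta(26.5, 33.5).
Var = αβ/((α+β)²(α+β+1)) = 26.5·33.5/(60.0²·61.0) = 0.00404258; SD = √0.00404258 = 0.0636.

0.0636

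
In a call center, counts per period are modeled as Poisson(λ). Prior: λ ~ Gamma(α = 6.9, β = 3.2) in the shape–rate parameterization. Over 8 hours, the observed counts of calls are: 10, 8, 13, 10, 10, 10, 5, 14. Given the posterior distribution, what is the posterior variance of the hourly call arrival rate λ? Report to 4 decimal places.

0.6928

With a Gamma(shape α, rate β) prior, the Poisson likelihood is conjugate: the posterior is Gamma(α + ΣXᵢ, β + n).
Sum of counts S = 80 over n = 8 hours.
Posterior: Gamma(α+S, β+n) = Gamma(6.9+80, 3.2+8) = Gamma(86.9, 11.2).
Var = α/β² = 86.9/11.2² = 0.6928.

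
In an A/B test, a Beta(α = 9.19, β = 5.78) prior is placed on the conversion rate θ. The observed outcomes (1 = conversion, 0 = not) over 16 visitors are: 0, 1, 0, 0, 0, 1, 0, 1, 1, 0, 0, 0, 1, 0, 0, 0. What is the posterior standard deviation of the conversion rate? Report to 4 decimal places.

0.0881

The Beta prior is conjugate to a Binomial/Bernoulli likelihood; the update adds successes to α and failures to β.
Posterior: Beta(α+k, β+n−k) = Beta(9.19+5, 5.78+11) = Beta(14.19, 16.78).
Var = αβ/((α+β)²(α+β+1)) = 14.19·16.78/(30.97²·31.97) = 0.00776514; SD = √0.00776514 = 0.0881.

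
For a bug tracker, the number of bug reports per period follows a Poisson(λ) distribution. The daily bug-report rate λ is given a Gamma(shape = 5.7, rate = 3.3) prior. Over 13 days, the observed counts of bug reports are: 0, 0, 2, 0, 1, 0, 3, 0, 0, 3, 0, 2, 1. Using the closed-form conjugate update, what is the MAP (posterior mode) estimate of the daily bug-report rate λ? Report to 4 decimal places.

1.0245

With a Gamma(shape α, rate β) prior, the Poisson likelihood is conjugate: the posterior is Gamma(α + ΣXᵢ, β + n).
Sum of counts S = 12 over n = 13 days.
Posterior: Gamma(α+S, β+n) = Gamma(5.7+12, 3.3+13) = Gamma(17.7, 16.3).
Mode of Gamma(α,β) for α≥1 is (α−1)/β = 16.7/16.3 = 1.0245.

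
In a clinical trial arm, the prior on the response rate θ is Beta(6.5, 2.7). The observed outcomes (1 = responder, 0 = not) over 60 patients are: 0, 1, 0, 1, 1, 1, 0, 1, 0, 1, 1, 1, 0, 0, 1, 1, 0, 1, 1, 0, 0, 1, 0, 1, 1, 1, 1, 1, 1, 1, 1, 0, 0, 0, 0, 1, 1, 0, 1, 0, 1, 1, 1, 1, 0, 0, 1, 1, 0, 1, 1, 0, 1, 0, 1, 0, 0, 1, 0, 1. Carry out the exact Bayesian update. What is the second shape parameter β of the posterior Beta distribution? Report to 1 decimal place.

26.7

The Beta prior is conjugate to a Binomial/Bernoulli likelihood; the update adds successes to α and failures to β.
Posterior: Beta(α+k, β+n−k) = Beta(6.5+36, 2.7+24) = Beta(42.5, 26.7).
Posterior β = 26.7.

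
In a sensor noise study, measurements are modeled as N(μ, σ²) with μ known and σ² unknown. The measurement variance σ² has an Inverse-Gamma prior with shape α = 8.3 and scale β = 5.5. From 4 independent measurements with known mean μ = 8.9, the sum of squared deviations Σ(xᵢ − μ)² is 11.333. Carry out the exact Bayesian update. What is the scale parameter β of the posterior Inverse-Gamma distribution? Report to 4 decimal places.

11.1665

With known mean μ and an Inverse-Gamma(α, β) prior on σ², the Normal likelihood is conjugate: posterior is Inv-Gamma(α + n/2, β + Σ(xᵢ−μ)²/2).
Posterior: Inv-Gamma(8.3 + 4/2, 5.5 + 11.333/2) = Inv-Gamma(10.30, 11.1665).
Posterior β = 11.1665.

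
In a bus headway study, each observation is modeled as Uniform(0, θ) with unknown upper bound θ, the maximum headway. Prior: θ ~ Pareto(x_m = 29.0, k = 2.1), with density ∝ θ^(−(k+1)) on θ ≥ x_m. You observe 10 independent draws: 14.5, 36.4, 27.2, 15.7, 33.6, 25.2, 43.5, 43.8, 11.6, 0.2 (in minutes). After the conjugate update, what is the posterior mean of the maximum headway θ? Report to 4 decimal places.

47.7459

A Pareto(scale x_m, shape k) prior on the upper bound θ of Uniform(0, θ) is conjugate: posterior is Pareto(max(x_m, max xᵢ), k + n).
Sample maximum = 43.8; prior scale x_m = 29.0 → posterior scale = max = 43.8.
Posterior shape = 2.1 + 10 = 12.1.
E[θ|data] = k·x_m/(k−1) = 12.1·43.8/11.1 = 47.7459.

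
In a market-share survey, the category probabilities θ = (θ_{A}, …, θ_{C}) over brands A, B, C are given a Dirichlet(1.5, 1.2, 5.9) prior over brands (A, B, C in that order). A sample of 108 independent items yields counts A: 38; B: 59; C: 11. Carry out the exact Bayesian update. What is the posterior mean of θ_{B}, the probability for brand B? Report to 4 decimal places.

0.5163

The Dirichlet prior is conjugate to the Multinomial likelihood: each posterior αⱼ = prior αⱼ + observed count nⱼ.
Posterior concentration: (39.5, 60.2, 16.9), total = 116.6.
E[θ_{B}|data] = α_{B}/Σα = 60.2/116.6 = 0.5163.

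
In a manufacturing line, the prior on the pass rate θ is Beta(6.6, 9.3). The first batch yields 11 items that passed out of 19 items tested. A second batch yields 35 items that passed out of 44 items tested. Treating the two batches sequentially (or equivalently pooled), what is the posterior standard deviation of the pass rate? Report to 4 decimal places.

0.0527

The Beta prior is conjugate to a Binomial/Bernoulli likelihood; the update adds successes to α and failures to β.
After batch 1: Beta(6.6+11, 9.3+8) = Beta(17.6, 17.3).
After batch 2: Beta(17.6+35, 17.3+9) = Beta(52.6, 26.3).
Var = αβ/((α+β)²(α+β+1)) = 52.6·26.3/(78.9²·79.9) = 0.00278125; SD = √0.00278125 = 0.0527.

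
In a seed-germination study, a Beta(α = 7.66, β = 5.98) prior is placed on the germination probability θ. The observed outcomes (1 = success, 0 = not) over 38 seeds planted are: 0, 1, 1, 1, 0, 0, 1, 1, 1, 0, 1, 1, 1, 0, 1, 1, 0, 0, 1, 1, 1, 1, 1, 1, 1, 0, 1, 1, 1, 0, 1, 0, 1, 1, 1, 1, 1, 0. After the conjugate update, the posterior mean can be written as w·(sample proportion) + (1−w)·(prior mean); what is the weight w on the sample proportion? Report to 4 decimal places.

0.7359

The Beta prior is conjugate to a Binomial/Bernoulli likelihood; the update adds successes to α and failures to β.
Posterior mean = (α₀+k)/(α₀+β₀+n) = [n/(α₀+β₀+n)]·(k/n) + [(α₀+β₀)/(α₀+β₀+n)]·α₀/(α₀+β₀), so only n and the prior enter the weight.
The weight on the data is w = n/(α₀+β₀+n) = 38/(7.66+5.98+38) = 38/51.64 = 0.7359.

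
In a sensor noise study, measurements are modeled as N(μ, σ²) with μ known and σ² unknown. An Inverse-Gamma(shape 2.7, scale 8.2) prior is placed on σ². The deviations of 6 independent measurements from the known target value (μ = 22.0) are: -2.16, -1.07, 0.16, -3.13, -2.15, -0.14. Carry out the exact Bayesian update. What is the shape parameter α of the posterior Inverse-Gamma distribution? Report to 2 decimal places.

With known mean μ and an Inverse-Gamma(α, β) prior on σ², the Normal likelihood is conjugate: posterior is Inv-Gamma(α + n/2, β + Σ(xᵢ−μ)²/2).
Σ(xᵢ−μ)² = (-2.16)² + (-1.07)² + (0.16)² + (-3.13)² + (-2.15)² + (-0.14)² = 20.2751.
Posterior: Inv-Gamma(2.7 + 6/2, 8.2 + 20.2751/2) = Inv-Gamma(5.70, 18.33755).
Posterior α = 5.70.

5.70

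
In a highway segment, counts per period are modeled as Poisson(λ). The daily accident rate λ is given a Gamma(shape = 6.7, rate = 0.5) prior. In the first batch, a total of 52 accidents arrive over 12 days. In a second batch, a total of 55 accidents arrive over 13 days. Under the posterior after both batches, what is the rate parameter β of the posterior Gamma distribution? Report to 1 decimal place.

25.5

With a Gamma(shape α, rate β) prior, the Poisson likelihood is conjugate: the posterior is Gamma(α + ΣXᵢ, β + n).
After batch 1: Gamma(α+S, β+n) = Gamma(6.7+52, 0.5+12) = Gamma(58.7, 12.5).
After batch 2: Gamma(α+S, β+n) = Gamma(58.7+55, 12.5+13) = Gamma(113.7, 25.5).
Posterior β = 25.5.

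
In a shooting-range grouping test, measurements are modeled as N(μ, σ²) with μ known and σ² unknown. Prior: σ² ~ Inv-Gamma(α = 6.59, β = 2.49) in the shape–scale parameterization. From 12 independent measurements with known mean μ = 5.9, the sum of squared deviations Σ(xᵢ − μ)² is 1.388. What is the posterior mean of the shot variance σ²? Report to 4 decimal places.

0.2747

With known mean μ and an Inverse-Gamma(α, β) prior on σ², the Normal likelihood is conjugate: posterior is Inv-Gamma(α + n/2, β + Σ(xᵢ−μ)²/2).
Posterior: Inv-Gamma(6.59 + 12/2, 2.49 + 1.388/2) = Inv-Gamma(12.59, 3.1840).
E[σ²|data] = β/(α−1) = 3.1840/11.59 = 0.2747.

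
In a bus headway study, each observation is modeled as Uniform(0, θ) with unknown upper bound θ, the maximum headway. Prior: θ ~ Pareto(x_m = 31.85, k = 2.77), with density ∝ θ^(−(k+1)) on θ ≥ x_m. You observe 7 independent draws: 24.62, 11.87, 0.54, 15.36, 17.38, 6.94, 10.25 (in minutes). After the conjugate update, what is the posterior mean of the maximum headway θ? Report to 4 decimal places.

A Pareto(scale x_m, shape k) prior on the upper bound θ of Uniform(0, θ) is conjugate: posterior is Pareto(max(x_m, max xᵢ), k + n).
Sample maximum = 24.62; prior scale x_m = 31.85 → posterior scale = max = 31.85.
Posterior shape = 2.77 + 7 = 9.77.
E[θ|data] = k·x_m/(k−1) = 9.77·31.85/8.77 = 35.4817.

35.4817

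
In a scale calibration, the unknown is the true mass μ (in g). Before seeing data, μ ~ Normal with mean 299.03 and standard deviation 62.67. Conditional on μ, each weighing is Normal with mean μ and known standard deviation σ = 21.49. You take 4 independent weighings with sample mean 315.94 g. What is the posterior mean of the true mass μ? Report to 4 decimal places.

For Normal data with known variance σ², a Normal(μ₀, σ₀²) prior on μ is conjugate. Posterior precision = 1/σ₀² + n/σ²; posterior mean is the precision-weighted average of μ₀ and x̄.
n·x̄ = 4·315.94 = 1263.76.
σ₀² = 62.67² = 3927.5289, σ² = 21.49² = 461.8201; σ² + n·σ₀² = 461.8201 + 4·3927.5289 = 16171.9357.
Posterior mean = (μ₀/σ₀² + n·x̄/σ²)/(1/σ₀² + n/σ²) = (σ²·μ₀ + σ₀²·n·x̄)/(σ² + n·σ₀²) = (461.8201·299.03 + 3927.5289·1263.76)/16171.9357 = 5101551.987167/16171.9357 = 315.4571.

315.4571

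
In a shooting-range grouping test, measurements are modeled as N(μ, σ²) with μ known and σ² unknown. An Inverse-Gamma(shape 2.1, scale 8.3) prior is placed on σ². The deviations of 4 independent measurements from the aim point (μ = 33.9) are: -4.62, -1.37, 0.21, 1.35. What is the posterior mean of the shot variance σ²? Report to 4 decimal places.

With known mean μ and an Inverse-Gamma(α, β) prior on σ², the Normal likelihood is conjugate: posterior is Inv-Gamma(α + n/2, β + Σ(xᵢ−μ)²/2).
Σ(xᵢ−μ)² = (-4.62)² + (-1.37)² + (0.21)² + (1.35)² = 25.0879.
Posterior: Inv-Gamma(2.1 + 4/2, 8.3 + 25.0879/2) = Inv-Gamma(4.10, 20.84395).
E[σ²|data] = β/(α−1) = 20.84395/3.10 = 6.7239.

6.7239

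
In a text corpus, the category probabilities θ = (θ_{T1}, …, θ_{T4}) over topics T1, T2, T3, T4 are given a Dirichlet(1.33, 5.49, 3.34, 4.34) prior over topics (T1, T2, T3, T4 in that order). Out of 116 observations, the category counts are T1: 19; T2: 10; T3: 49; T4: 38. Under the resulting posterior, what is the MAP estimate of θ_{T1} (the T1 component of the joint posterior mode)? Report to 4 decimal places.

0.1528

The Dirichlet prior is conjugate to the Multinomial likelihood: each posterior αⱼ = prior αⱼ + observed count nⱼ.
Posterior concentration: (20.33, 15.49, 52.34, 42.34), total = 130.50.
Joint mode component: (α_{T1}−1)/(Σα−K) = 19.33/126.50 = 0.1528.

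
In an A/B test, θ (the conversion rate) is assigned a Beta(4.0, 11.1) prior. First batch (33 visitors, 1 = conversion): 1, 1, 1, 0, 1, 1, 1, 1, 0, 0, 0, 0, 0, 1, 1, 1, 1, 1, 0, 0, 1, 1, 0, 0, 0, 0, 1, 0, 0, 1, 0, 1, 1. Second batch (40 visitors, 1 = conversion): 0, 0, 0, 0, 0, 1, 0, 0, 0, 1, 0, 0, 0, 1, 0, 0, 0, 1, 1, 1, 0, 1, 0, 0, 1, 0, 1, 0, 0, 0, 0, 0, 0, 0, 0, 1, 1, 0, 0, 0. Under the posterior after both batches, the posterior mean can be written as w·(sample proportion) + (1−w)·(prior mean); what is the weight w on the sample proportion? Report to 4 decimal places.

The Beta prior is conjugate to a Binomial/Bernoulli likelihood; the update adds successes to α and failures to β.
Total number of visitors: n = 33 + 40 = 73.
Posterior mean = (α₀+k)/(α₀+β₀+n) = [n/(α₀+β₀+n)]·(k/n) + [(α₀+β₀)/(α₀+β₀+n)]·α₀/(α₀+β₀), so only n and the prior enter the weight.
The weight on the data is w = n/(α₀+β₀+n) = 73/(4.0+11.1+73) = 73/88.1 = 0.8286.

0.8286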